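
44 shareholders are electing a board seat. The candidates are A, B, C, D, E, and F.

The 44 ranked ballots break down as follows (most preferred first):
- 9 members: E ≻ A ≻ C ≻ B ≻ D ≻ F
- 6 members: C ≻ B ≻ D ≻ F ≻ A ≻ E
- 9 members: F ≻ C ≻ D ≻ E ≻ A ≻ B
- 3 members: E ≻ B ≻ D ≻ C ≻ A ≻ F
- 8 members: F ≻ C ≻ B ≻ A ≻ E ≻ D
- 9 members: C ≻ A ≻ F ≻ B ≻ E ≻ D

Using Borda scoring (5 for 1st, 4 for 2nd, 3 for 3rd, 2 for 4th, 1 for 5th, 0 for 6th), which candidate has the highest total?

C

A: 9×4 + 6×1 + 9×1 + 3×1 + 8×2 + 9×4 = 106
B: 9×2 + 6×4 + 9×0 + 3×4 + 8×3 + 9×2 = 96
C: 9×3 + 6×5 + 9×4 + 3×2 + 8×4 + 9×5 = 176
D: 9×1 + 6×3 + 9×3 + 3×3 + 8×0 + 9×0 = 63
E: 9×5 + 6×0 + 9×2 + 3×5 + 8×1 + 9×1 = 95
F: 9×0 + 6×2 + 9×5 + 3×0 + 8×5 + 9×3 = 124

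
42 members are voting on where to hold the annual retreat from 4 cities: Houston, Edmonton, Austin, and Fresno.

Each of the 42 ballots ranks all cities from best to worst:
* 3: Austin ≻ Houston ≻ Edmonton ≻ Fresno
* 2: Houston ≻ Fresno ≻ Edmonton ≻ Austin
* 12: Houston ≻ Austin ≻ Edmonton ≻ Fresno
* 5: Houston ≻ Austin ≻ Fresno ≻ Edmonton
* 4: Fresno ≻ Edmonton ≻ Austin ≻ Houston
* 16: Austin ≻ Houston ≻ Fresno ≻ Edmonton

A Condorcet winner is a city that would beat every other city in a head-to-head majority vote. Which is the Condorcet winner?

Austin vs Houston: 23–19
Austin vs Edmonton: 36–6
Austin vs Fresno: 36–6
Austin beats every other city.

Austin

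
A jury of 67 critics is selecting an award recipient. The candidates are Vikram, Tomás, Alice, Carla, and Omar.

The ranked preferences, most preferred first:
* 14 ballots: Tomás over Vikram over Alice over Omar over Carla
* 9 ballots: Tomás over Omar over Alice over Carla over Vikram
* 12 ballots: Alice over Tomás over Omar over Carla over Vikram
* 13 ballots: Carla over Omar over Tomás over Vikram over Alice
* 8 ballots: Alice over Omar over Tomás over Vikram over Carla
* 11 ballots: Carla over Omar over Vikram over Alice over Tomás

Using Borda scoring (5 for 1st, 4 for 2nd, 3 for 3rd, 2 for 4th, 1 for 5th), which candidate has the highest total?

Tomás

Vikram: 14×4 + 9×1 + 12×1 + 13×2 + 8×2 + 11×3 = 152
Tomás: 14×5 + 9×5 + 12×4 + 13×3 + 8×3 + 11×1 = 237
Alice: 14×3 + 9×3 + 12×5 + 13×1 + 8×5 + 11×2 = 204
Carla: 14×1 + 9×2 + 12×2 + 13×5 + 8×1 + 11×5 = 184
Omar: 14×2 + 9×4 + 12×3 + 13×4 + 8×4 + 11×4 = 228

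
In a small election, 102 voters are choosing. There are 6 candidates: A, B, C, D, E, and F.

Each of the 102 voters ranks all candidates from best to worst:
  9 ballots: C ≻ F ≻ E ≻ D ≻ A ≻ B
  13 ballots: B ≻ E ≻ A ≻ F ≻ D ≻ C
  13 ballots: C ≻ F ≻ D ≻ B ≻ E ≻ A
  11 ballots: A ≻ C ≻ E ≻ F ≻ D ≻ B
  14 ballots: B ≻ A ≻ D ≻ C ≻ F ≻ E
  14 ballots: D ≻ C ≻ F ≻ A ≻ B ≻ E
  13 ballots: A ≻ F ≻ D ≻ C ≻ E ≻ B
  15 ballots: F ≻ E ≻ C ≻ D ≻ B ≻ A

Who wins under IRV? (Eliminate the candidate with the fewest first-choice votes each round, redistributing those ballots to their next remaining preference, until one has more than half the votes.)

Round 1: A 24, B 27, C 22, D 14, E 0, F 15. E eliminated.
Round 2: A 24, B 27, C 22, D 14, F 15. D eliminated.
Round 3: A 24, B 27, C 36, F 15. F eliminated.
Round 4: A 24, B 27, C 51. A eliminated.
Round 5: B 27, C 75. C has a majority (≥52).

C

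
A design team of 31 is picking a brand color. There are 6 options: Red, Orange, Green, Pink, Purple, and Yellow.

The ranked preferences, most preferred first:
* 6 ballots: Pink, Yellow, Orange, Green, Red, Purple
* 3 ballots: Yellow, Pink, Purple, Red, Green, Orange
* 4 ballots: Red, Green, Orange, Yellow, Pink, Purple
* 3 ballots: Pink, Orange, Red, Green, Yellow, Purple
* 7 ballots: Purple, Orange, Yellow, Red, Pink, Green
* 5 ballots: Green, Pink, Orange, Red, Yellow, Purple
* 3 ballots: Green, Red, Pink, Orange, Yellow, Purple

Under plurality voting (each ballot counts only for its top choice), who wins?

First-place votes: Red 4, Orange 0, Green 8, Pink 9, Purple 7, Yellow 3.

Pink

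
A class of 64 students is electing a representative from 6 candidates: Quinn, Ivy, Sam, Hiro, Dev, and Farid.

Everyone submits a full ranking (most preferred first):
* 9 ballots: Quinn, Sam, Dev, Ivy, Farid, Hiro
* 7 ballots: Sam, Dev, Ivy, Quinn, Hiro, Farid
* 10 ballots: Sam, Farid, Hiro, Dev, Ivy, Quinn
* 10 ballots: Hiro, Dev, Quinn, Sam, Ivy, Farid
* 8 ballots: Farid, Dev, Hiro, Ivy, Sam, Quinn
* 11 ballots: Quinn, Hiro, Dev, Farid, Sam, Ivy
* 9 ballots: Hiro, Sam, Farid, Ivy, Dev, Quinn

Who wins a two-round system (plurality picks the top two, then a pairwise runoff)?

Round 1 first-place votes: Quinn 20, Ivy 0, Sam 17, Hiro 19, Dev 0, Farid 8. Quinn and Hiro advance.
Runoff: Quinn is ranked above Hiro on 27 ballots, Hiro above Quinn on 37.

Hiro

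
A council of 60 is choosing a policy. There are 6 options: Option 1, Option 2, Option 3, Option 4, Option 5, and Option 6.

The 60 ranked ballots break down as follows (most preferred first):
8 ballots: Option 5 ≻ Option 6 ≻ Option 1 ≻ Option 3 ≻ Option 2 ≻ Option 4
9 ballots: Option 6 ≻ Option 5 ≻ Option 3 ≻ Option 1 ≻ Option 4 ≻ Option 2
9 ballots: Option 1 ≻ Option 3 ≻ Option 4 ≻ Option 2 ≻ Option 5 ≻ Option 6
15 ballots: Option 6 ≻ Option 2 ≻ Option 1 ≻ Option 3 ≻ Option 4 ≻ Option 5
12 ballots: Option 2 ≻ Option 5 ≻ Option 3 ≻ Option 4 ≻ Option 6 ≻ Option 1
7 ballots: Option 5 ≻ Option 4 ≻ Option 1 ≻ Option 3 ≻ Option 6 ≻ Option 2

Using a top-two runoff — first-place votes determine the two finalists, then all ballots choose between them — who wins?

Round 1 first-place votes: Option 1 9, Option 2 12, Option 3 0, Option 4 0, Option 5 15, Option 6 24. Option 6 and Option 5 advance.
Runoff: Option 6 is ranked above Option 5 on 24 ballots, Option 5 above Option 6 on 36.

Option 5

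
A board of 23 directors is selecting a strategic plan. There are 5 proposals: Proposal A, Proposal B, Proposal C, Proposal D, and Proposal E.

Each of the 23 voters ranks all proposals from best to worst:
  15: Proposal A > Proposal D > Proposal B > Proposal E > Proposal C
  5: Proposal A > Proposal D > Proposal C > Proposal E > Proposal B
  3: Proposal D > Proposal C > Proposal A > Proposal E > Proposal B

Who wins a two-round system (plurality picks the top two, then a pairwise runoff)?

Proposal A

Round 1 first-place votes: Proposal A 20, Proposal B 0, Proposal C 0, Proposal D 3, Proposal E 0. Proposal A and Proposal D advance.
Runoff: Proposal A is ranked above Proposal D on 20 ballots, Proposal D above Proposal A on 3.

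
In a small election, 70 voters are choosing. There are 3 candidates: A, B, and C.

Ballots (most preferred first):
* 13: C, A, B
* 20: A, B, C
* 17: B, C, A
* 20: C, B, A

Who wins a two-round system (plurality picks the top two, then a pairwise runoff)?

C

Round 1 first-place votes: A 20, B 17, C 33. C and A advance.
Runoff: C is ranked above A on 50 ballots, A above C on 20.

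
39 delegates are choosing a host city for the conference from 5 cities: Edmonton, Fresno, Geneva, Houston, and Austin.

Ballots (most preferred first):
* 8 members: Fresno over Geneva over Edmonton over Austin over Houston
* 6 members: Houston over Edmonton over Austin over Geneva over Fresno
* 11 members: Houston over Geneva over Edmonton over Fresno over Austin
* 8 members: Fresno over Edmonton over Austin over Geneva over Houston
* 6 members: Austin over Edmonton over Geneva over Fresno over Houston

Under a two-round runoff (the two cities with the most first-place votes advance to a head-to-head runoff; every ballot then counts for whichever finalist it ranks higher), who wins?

Round 1 first-place votes: Edmonton 0, Fresno 16, Geneva 0, Houston 17, Austin 6. Houston and Fresno advance.
Runoff: Houston is ranked above Fresno on 17 ballots, Fresno above Houston on 22.

Fresno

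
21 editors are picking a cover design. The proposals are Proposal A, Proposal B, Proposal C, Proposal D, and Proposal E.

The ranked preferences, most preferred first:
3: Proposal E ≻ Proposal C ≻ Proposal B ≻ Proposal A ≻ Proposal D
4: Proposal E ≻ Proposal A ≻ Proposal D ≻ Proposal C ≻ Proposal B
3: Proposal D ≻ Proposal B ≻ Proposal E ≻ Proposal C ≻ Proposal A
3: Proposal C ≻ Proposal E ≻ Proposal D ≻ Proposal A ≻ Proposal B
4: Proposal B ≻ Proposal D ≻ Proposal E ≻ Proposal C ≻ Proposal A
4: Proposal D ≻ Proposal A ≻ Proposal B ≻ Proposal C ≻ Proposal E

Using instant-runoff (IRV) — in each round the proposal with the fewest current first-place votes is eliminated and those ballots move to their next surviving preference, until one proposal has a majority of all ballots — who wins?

Round 1: Proposal A 0, Proposal B 4, Proposal C 3, Proposal D 7, Proposal E 7. Proposal A eliminated.
Round 2: Proposal B 4, Proposal C 3, Proposal D 7, Proposal E 7. Proposal C eliminated.
Round 3: Proposal B 4, Proposal D 7, Proposal E 10. Proposal B eliminated.
Round 4: Proposal D 11, Proposal E 10. Proposal D has a majority (≥11).

Proposal D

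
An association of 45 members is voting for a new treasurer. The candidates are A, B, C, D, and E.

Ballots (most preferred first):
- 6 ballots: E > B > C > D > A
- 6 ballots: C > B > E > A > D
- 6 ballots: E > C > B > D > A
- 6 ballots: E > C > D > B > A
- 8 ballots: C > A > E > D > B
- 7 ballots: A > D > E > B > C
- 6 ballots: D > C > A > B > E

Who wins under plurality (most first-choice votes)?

E

First-place votes: A 7, B 0, C 14, D 6, E 18.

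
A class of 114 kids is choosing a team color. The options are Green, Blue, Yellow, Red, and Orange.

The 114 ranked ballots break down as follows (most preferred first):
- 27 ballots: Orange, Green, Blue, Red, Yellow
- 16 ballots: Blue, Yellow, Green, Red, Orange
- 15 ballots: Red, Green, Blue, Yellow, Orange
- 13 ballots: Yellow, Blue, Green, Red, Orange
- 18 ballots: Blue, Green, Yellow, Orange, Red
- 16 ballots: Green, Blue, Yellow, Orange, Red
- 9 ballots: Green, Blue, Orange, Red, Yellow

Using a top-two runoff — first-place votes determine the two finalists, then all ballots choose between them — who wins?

Round 1 first-place votes: Green 25, Blue 34, Yellow 13, Red 15, Orange 27. Blue and Orange advance.
Runoff: Blue is ranked above Orange on 87 ballots, Orange above Blue on 27.

Blue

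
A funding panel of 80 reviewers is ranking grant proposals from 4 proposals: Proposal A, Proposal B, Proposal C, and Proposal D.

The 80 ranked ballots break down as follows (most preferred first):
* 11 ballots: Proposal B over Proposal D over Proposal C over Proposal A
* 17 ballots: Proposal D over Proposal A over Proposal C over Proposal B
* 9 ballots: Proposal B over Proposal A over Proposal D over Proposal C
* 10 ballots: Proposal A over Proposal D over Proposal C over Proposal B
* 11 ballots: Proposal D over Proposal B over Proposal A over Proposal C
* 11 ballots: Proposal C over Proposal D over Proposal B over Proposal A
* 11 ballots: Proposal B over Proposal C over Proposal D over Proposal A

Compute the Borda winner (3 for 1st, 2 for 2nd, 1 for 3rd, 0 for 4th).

Proposal A: 11×0 + 17×2 + 9×2 + 10×3 + 11×1 + 11×0 + 11×0 = 93
Proposal B: 11×3 + 17×0 + 9×3 + 10×0 + 11×2 + 11×1 + 11×3 = 126
Proposal C: 11×1 + 17×1 + 9×0 + 10×1 + 11×0 + 11×3 + 11×2 = 93
Proposal D: 11×2 + 17×3 + 9×1 + 10×2 + 11×3 + 11×2 + 11×1 = 168

Proposal D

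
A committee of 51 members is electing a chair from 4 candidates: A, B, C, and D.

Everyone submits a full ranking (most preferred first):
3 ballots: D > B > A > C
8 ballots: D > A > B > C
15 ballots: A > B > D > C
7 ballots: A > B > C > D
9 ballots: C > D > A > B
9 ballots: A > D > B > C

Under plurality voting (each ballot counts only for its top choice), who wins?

First-place votes: A 31, B 0, C 9, D 11.

A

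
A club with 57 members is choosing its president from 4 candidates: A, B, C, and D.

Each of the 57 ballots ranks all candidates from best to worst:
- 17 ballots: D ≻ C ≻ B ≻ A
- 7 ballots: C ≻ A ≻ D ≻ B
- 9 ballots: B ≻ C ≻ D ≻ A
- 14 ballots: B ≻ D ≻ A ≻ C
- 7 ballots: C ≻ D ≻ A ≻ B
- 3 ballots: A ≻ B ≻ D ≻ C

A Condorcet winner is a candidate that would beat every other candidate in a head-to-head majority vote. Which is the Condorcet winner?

D

D vs A: 47–10
D vs B: 31–26
D vs C: 34–23
D beats every other candidate.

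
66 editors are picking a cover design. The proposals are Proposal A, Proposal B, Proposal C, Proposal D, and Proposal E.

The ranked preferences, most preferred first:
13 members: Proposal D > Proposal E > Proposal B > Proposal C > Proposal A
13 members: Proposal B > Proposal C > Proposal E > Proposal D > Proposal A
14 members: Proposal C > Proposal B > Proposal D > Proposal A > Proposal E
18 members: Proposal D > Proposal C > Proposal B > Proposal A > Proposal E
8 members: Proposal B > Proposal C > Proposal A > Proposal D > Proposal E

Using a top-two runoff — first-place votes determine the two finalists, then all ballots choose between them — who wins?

Proposal B

Round 1 first-place votes: Proposal A 0, Proposal B 21, Proposal C 14, Proposal D 31, Proposal E 0. Proposal D and Proposal B advance.
Runoff: Proposal D is ranked above Proposal B on 31 ballots, Proposal B above Proposal D on 35.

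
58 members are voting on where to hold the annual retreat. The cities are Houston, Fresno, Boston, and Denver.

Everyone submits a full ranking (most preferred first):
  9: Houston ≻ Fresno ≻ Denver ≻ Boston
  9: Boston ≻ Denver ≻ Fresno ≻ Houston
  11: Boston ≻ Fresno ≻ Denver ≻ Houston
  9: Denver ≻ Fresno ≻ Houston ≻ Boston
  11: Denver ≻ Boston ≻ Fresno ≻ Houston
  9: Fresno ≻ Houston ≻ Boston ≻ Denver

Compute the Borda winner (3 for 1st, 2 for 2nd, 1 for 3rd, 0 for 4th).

Fresno

Houston: 9×3 + 9×0 + 11×0 + 9×1 + 11×0 + 9×2 = 54
Fresno: 9×2 + 9×1 + 11×2 + 9×2 + 11×1 + 9×3 = 105
Boston: 9×0 + 9×3 + 11×3 + 9×0 + 11×2 + 9×1 = 91
Denver: 9×1 + 9×2 + 11×1 + 9×3 + 11×3 + 9×0 = 98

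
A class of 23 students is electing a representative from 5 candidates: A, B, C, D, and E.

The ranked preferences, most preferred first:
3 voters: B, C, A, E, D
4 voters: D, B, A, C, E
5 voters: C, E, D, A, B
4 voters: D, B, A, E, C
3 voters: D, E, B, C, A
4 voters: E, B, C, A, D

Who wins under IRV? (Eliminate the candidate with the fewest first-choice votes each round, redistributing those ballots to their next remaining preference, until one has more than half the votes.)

C

Round 1: A 0, B 3, C 5, D 11, E 4. A eliminated.
Round 2: B 3, C 5, D 11, E 4. B eliminated.
Round 3: C 8, D 11, E 4. E eliminated.
Round 4: C 12, D 11. C has a majority (≥12).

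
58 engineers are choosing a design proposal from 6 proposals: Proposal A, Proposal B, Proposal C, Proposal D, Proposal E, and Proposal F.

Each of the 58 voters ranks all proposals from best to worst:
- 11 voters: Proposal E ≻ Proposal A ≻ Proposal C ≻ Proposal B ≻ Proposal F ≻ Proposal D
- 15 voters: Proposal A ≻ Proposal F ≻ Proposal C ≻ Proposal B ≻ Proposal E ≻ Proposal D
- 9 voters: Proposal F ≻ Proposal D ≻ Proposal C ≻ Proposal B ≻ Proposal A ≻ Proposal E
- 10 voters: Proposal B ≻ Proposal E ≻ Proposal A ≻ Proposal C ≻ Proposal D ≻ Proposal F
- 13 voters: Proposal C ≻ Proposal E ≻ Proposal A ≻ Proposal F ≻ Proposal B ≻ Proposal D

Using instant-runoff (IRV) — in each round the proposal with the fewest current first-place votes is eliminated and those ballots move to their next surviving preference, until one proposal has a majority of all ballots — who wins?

Proposal C

Round 1: Proposal A 15, Proposal B 10, Proposal C 13, Proposal D 0, Proposal E 11, Proposal F 9. Proposal D eliminated.
Round 2: Proposal A 15, Proposal B 10, Proposal C 13, Proposal E 11, Proposal F 9. Proposal F eliminated.
Round 3: Proposal A 15, Proposal B 10, Proposal C 22, Proposal E 11. Proposal B eliminated.
Round 4: Proposal A 15, Proposal C 22, Proposal E 21. Proposal A eliminated.
Round 5: Proposal C 37, Proposal E 21. Proposal C has a majority (≥30).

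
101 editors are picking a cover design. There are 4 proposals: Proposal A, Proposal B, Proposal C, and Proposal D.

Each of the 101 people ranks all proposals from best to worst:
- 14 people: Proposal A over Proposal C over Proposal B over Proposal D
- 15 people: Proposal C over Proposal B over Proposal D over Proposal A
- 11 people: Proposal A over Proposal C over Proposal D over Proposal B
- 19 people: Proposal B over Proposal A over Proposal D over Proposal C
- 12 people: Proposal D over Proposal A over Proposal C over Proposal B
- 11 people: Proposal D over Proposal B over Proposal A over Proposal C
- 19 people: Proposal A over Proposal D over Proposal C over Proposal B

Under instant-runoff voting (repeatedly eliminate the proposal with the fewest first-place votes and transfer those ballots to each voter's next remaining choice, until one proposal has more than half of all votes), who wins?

Round 1: Proposal A 44, Proposal B 19, Proposal C 15, Proposal D 23. Proposal C eliminated.
Round 2: Proposal A 44, Proposal B 34, Proposal D 23. Proposal D eliminated.
Round 3: Proposal A 56, Proposal B 45. Proposal A has a majority (≥51).

Proposal A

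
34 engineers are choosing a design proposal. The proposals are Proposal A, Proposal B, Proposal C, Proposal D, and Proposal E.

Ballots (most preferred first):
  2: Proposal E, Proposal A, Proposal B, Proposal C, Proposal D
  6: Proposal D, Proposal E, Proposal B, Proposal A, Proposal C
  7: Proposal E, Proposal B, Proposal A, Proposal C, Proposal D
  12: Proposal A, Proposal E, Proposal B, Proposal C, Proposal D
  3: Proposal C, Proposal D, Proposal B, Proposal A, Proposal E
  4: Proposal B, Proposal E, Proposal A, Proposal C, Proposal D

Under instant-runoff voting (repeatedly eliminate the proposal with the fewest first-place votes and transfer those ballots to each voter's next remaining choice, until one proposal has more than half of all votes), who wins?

Round 1: Proposal A 12, Proposal B 4, Proposal C 3, Proposal D 6, Proposal E 9. Proposal C eliminated.
Round 2: Proposal A 12, Proposal B 4, Proposal D 9, Proposal E 9. Proposal B eliminated.
Round 3: Proposal A 12, Proposal D 9, Proposal E 13. Proposal D eliminated.
Round 4: Proposal A 15, Proposal E 19. Proposal E has a majority (≥18).

Proposal E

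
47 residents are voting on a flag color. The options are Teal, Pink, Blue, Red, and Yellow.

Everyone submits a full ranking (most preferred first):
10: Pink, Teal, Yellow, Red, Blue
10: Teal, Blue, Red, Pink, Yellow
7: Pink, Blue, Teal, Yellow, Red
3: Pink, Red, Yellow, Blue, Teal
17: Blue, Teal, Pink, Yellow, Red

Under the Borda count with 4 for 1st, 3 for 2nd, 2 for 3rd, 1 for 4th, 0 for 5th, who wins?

Teal

Teal: 10×3 + 10×4 + 7×2 + 3×0 + 17×3 = 135
Pink: 10×4 + 10×1 + 7×4 + 3×4 + 17×2 = 124
Blue: 10×0 + 10×3 + 7×3 + 3×1 + 17×4 = 122
Red: 10×1 + 10×2 + 7×0 + 3×3 + 17×0 = 39
Yellow: 10×2 + 10×0 + 7×1 + 3×2 + 17×1 = 50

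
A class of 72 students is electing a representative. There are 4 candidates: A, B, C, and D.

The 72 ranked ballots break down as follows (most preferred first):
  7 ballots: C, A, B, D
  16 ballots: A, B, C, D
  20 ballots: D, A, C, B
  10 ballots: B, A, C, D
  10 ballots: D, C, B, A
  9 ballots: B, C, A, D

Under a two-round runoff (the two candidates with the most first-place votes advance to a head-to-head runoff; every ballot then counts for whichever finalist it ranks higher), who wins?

Round 1 first-place votes: A 16, B 19, C 7, D 30. D and B advance.
Runoff: D is ranked above B on 30 ballots, B above D on 42.

B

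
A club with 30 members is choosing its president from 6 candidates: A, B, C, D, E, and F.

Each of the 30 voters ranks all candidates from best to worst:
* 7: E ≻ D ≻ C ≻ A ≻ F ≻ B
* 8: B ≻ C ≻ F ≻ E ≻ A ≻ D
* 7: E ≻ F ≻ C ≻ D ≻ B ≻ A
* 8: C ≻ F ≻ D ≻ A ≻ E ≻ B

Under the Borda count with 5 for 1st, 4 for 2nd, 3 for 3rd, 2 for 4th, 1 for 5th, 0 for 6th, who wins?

A: 7×2 + 8×1 + 7×0 + 8×2 = 38
B: 7×0 + 8×5 + 7×1 + 8×0 = 47
C: 7×3 + 8×4 + 7×3 + 8×5 = 114
D: 7×4 + 8×0 + 7×2 + 8×3 = 66
E: 7×5 + 8×2 + 7×5 + 8×1 = 94
F: 7×1 + 8×3 + 7×4 + 8×4 = 91

C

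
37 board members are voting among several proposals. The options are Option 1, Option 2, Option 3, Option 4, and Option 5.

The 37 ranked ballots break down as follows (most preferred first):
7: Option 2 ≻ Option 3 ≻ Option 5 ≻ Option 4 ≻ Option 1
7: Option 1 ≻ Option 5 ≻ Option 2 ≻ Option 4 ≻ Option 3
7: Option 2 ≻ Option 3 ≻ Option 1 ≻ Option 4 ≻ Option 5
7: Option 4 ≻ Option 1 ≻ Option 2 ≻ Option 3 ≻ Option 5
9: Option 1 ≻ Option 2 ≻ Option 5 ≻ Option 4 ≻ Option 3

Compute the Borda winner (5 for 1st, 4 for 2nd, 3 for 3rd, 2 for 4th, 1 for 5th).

Option 2

Option 1: 7×1 + 7×5 + 7×3 + 7×4 + 9×5 = 136
Option 2: 7×5 + 7×3 + 7×5 + 7×3 + 9×4 = 148
Option 3: 7×4 + 7×1 + 7×4 + 7×2 + 9×1 = 86
Option 4: 7×2 + 7×2 + 7×2 + 7×5 + 9×2 = 95
Option 5: 7×3 + 7×4 + 7×1 + 7×1 + 9×3 = 90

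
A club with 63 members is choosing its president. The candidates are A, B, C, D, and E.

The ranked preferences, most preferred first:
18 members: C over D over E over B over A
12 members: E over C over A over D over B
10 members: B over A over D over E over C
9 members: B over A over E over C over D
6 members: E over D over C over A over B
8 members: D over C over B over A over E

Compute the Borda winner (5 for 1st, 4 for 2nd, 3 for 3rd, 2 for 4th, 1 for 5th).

A: 18×1 + 12×3 + 10×4 + 9×4 + 6×2 + 8×2 = 158
B: 18×2 + 12×1 + 10×5 + 9×5 + 6×1 + 8×3 = 173
C: 18×5 + 12×4 + 10×1 + 9×2 + 6×3 + 8×4 = 216
D: 18×4 + 12×2 + 10×3 + 9×1 + 6×4 + 8×5 = 199
E: 18×3 + 12×5 + 10×2 + 9×3 + 6×5 + 8×1 = 199

C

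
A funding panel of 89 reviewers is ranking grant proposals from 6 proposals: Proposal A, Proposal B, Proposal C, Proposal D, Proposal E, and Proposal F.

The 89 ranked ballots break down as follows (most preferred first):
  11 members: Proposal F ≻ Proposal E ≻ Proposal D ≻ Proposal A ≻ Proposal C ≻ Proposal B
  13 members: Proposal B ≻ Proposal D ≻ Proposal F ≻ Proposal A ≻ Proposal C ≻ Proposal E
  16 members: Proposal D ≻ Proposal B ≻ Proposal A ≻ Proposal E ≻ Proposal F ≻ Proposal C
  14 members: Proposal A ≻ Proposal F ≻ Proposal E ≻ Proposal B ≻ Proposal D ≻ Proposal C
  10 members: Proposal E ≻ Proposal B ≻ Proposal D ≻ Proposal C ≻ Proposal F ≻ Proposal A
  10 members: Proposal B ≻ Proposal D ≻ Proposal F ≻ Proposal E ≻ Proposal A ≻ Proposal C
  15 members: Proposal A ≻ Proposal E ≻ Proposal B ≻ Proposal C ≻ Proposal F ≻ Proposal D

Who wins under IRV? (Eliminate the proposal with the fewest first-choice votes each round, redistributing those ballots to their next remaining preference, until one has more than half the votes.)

Proposal B

Round 1: Proposal A 29, Proposal B 23, Proposal C 0, Proposal D 16, Proposal E 10, Proposal F 11. Proposal C eliminated.
Round 2: Proposal A 29, Proposal B 23, Proposal D 16, Proposal E 10, Proposal F 11. Proposal E eliminated.
Round 3: Proposal A 29, Proposal B 33, Proposal D 16, Proposal F 11. Proposal F eliminated.
Round 4: Proposal A 29, Proposal B 33, Proposal D 27. Proposal D eliminated.
Round 5: Proposal A 40, Proposal B 49. Proposal B has a majority (≥45).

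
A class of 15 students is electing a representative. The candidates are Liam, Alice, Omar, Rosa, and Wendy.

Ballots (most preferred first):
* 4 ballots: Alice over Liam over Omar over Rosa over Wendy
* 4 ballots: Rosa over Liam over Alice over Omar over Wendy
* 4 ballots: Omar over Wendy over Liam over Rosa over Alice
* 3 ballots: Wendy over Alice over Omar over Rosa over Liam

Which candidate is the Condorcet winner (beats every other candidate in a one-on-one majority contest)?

Liam

Liam vs Alice: 8–7
Liam vs Omar: 8–7
Liam vs Rosa: 8–7
Liam vs Wendy: 8–7
Liam beats every other candidate.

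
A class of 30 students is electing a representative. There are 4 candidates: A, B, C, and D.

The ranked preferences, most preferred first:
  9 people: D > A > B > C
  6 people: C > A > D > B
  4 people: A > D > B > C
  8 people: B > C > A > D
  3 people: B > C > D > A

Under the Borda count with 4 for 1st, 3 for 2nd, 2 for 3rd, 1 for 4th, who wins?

A

A: 9×3 + 6×3 + 4×4 + 8×2 + 3×1 = 80
B: 9×2 + 6×1 + 4×2 + 8×4 + 3×4 = 76
C: 9×1 + 6×4 + 4×1 + 8×3 + 3×3 = 70
D: 9×4 + 6×2 + 4×3 + 8×1 + 3×2 = 74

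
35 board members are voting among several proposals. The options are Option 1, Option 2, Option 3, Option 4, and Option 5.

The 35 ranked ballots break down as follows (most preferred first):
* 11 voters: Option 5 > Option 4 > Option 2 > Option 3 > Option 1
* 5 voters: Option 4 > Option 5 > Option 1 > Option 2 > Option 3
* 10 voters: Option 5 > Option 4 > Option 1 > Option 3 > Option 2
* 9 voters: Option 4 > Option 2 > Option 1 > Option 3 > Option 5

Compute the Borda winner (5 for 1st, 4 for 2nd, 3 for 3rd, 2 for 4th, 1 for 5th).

Option 1: 11×1 + 5×3 + 10×3 + 9×3 = 83
Option 2: 11×3 + 5×2 + 10×1 + 9×4 = 89
Option 3: 11×2 + 5×1 + 10×2 + 9×2 = 65
Option 4: 11×4 + 5×5 + 10×4 + 9×5 = 154
Option 5: 11×5 + 5×4 + 10×5 + 9×1 = 134

Option 4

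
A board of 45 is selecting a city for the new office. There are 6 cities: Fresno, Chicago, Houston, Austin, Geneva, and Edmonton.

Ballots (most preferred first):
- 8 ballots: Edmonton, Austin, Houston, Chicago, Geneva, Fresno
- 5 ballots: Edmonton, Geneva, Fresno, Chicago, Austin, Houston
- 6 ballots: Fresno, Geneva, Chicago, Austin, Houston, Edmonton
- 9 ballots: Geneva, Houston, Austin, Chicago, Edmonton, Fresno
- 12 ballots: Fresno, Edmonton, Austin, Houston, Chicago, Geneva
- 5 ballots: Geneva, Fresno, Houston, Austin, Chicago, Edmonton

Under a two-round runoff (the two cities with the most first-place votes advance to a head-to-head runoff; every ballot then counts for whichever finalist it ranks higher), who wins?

Geneva

Round 1 first-place votes: Fresno 18, Chicago 0, Houston 0, Austin 0, Geneva 14, Edmonton 13. Fresno and Geneva advance.
Runoff: Fresno is ranked above Geneva on 18 ballots, Geneva above Fresno on 27.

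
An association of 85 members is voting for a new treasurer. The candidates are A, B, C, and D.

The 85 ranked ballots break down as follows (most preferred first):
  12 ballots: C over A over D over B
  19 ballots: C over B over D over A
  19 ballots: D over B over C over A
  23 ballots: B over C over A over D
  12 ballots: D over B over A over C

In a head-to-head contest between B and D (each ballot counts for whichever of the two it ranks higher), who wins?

B is ranked above D on 42 ballots; D above B on 43.

D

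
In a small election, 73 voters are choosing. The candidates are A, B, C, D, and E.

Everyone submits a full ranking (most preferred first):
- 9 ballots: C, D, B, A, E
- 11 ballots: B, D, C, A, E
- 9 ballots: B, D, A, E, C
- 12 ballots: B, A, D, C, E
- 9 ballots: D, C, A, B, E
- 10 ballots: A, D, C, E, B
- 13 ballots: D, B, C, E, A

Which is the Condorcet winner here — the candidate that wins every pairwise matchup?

D vs A: 51–22
D vs B: 41–32
D vs C: 64–9
D vs E: 73–0
D beats every other candidate.

D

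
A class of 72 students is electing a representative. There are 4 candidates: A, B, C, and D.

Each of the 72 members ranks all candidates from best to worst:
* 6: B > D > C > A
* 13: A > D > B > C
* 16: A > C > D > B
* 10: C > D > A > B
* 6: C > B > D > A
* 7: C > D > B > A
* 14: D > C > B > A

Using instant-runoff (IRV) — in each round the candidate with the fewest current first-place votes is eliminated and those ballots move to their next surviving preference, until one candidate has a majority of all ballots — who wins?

Round 1: A 29, B 6, C 23, D 14. B eliminated.
Round 2: A 29, C 23, D 20. D eliminated.
Round 3: A 29, C 43. C has a majority (≥37).

C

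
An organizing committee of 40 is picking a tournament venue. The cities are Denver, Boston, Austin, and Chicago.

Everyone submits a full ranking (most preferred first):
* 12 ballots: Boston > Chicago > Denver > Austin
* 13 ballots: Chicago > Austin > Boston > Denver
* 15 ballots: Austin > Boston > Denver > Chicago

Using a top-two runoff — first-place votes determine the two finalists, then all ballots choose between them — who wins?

Round 1 first-place votes: Denver 0, Boston 12, Austin 15, Chicago 13. Austin and Chicago advance.
Runoff: Austin is ranked above Chicago on 15 ballots, Chicago above Austin on 25.

Chicago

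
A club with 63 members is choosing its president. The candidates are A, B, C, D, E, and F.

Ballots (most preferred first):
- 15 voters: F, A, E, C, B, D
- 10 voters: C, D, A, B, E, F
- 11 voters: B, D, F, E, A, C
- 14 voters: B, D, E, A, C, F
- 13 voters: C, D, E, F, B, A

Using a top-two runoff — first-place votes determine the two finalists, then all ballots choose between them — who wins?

C

Round 1 first-place votes: A 0, B 25, C 23, D 0, E 0, F 15. B and C advance.
Runoff: B is ranked above C on 25 ballots, C above B on 38.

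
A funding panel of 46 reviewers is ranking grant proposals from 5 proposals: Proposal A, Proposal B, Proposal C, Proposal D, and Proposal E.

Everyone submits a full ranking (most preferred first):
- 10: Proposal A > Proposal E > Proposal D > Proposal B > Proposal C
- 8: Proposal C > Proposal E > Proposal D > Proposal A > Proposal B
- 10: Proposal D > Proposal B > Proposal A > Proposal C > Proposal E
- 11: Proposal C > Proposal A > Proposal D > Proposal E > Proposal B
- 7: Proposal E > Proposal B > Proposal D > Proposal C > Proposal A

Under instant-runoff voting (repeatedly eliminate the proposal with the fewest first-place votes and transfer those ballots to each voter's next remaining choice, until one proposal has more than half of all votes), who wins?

Proposal D

Round 1: Proposal A 10, Proposal B 0, Proposal C 19, Proposal D 10, Proposal E 7. Proposal B eliminated.
Round 2: Proposal A 10, Proposal C 19, Proposal D 10, Proposal E 7. Proposal E eliminated.
Round 3: Proposal A 10, Proposal C 19, Proposal D 17. Proposal A eliminated.
Round 4: Proposal C 19, Proposal D 27. Proposal D has a majority (≥24).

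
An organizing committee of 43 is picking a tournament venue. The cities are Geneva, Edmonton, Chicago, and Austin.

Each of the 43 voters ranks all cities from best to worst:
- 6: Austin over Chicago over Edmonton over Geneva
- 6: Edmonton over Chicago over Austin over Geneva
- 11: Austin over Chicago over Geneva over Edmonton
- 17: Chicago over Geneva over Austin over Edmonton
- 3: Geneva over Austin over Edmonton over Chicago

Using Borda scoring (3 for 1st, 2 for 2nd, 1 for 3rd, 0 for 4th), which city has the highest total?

Chicago

Geneva: 6×0 + 6×0 + 11×1 + 17×2 + 3×3 = 54
Edmonton: 6×1 + 6×3 + 11×0 + 17×0 + 3×1 = 27
Chicago: 6×2 + 6×2 + 11×2 + 17×3 + 3×0 = 97
Austin: 6×3 + 6×1 + 11×3 + 17×1 + 3×2 = 80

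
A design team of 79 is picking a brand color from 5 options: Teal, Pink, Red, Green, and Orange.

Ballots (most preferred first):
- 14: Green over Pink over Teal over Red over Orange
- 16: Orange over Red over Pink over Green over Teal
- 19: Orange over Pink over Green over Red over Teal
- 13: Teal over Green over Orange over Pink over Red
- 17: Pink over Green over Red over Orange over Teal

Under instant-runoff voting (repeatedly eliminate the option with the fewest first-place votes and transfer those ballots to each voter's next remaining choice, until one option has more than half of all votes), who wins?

Round 1: Teal 13, Pink 17, Red 0, Green 14, Orange 35. Red eliminated.
Round 2: Teal 13, Pink 17, Green 14, Orange 35. Teal eliminated.
Round 3: Pink 17, Green 27, Orange 35. Pink eliminated.
Round 4: Green 44, Orange 35. Green has a majority (≥40).

Green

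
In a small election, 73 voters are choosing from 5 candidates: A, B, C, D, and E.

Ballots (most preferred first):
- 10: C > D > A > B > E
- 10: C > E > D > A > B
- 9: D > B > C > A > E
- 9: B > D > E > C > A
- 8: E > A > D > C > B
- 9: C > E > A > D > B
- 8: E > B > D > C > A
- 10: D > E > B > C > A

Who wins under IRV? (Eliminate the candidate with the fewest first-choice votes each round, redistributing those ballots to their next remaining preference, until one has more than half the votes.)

D

Round 1: A 0, B 9, C 29, D 19, E 16. A eliminated.
Round 2: B 9, C 29, D 19, E 16. B eliminated.
Round 3: C 29, D 28, E 16. E eliminated.
Round 4: C 29, D 44. D has a majority (≥37).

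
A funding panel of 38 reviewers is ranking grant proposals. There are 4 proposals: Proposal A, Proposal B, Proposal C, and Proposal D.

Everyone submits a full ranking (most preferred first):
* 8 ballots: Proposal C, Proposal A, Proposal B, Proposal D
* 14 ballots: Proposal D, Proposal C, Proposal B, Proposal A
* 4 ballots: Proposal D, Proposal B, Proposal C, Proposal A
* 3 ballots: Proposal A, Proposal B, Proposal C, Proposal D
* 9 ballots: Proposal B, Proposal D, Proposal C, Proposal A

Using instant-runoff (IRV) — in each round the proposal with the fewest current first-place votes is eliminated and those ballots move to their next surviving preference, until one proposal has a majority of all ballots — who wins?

Round 1: Proposal A 3, Proposal B 9, Proposal C 8, Proposal D 18. Proposal A eliminated.
Round 2: Proposal B 12, Proposal C 8, Proposal D 18. Proposal C eliminated.
Round 3: Proposal B 20, Proposal D 18. Proposal B has a majority (≥20).

Proposal B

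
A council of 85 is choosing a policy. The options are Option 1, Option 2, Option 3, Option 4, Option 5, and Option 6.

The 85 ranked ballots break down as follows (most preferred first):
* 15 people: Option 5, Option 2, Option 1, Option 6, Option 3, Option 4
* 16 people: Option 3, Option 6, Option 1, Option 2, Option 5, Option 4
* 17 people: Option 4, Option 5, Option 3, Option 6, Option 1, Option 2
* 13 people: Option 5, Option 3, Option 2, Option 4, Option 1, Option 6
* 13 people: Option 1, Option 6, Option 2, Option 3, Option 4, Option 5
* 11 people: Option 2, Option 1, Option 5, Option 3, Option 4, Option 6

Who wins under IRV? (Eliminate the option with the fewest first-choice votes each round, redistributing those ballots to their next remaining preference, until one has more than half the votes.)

Round 1: Option 1 13, Option 2 11, Option 3 16, Option 4 17, Option 5 28, Option 6 0. Option 6 eliminated.
Round 2: Option 1 13, Option 2 11, Option 3 16, Option 4 17, Option 5 28. Option 2 eliminated.
Round 3: Option 1 24, Option 3 16, Option 4 17, Option 5 28. Option 3 eliminated.
Round 4: Option 1 40, Option 4 17, Option 5 28. Option 4 eliminated.
Round 5: Option 1 40, Option 5 45. Option 5 has a majority (≥43).

Option 5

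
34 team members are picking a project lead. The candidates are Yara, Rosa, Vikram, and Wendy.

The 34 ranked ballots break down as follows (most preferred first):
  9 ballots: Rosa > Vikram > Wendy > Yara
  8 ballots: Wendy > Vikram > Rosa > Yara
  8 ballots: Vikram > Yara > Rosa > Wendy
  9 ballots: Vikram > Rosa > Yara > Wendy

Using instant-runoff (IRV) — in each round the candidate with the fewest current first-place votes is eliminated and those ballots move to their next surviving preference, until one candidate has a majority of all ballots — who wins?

Round 1: Yara 0, Rosa 9, Vikram 17, Wendy 8. Yara eliminated.
Round 2: Rosa 9, Vikram 17, Wendy 8. Wendy eliminated.
Round 3: Rosa 9, Vikram 25. Vikram has a majority (≥18).

Vikram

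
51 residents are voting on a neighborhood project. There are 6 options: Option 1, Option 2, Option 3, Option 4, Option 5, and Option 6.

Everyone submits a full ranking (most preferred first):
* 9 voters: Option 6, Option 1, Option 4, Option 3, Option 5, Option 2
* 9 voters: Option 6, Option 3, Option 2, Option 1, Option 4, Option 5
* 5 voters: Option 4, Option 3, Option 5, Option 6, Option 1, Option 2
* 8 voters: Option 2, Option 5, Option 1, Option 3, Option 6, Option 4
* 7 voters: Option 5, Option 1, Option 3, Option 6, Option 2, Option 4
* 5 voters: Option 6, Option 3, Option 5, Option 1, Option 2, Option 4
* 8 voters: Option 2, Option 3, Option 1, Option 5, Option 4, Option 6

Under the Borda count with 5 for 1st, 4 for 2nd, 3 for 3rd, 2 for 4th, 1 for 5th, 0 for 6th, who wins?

Option 3

Option 1: 9×4 + 9×2 + 5×1 + 8×3 + 7×4 + 5×2 + 8×3 = 145
Option 2: 9×0 + 9×3 + 5×0 + 8×5 + 7×1 + 5×1 + 8×5 = 119
Option 3: 9×2 + 9×4 + 5×4 + 8×2 + 7×3 + 5×4 + 8×4 = 163
Option 4: 9×3 + 9×1 + 5×5 + 8×0 + 7×0 + 5×0 + 8×1 = 69
Option 5: 9×1 + 9×0 + 5×3 + 8×4 + 7×5 + 5×3 + 8×2 = 122
Option 6: 9×5 + 9×5 + 5×2 + 8×1 + 7×2 + 5×5 + 8×0 = 147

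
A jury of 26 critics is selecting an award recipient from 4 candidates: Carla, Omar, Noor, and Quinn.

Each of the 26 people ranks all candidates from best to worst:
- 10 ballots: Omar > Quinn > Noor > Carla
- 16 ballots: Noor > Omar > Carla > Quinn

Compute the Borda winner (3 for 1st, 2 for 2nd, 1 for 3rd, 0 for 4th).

Carla: 10×0 + 16×1 = 16
Omar: 10×3 + 16×2 = 62
Noor: 10×1 + 16×3 = 58
Quinn: 10×2 + 16×0 = 20

Omar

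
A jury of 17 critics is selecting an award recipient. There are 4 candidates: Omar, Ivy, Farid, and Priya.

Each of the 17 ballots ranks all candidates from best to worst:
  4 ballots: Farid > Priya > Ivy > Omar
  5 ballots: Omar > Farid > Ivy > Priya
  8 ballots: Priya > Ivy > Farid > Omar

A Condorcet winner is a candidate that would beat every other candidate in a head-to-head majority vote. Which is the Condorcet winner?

Farid

Farid vs Omar: 12–5
Farid vs Ivy: 9–8
Farid vs Priya: 9–8
Farid beats every other candidate.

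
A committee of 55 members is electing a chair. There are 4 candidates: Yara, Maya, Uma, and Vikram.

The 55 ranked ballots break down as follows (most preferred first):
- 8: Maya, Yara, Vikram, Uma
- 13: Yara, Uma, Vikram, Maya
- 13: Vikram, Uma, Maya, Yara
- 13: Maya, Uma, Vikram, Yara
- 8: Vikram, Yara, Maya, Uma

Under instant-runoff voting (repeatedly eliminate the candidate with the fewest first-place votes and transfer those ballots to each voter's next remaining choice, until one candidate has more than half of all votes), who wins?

Vikram

Round 1: Yara 13, Maya 21, Uma 0, Vikram 21. Uma eliminated.
Round 2: Yara 13, Maya 21, Vikram 21. Yara eliminated.
Round 3: Maya 21, Vikram 34. Vikram has a majority (≥28).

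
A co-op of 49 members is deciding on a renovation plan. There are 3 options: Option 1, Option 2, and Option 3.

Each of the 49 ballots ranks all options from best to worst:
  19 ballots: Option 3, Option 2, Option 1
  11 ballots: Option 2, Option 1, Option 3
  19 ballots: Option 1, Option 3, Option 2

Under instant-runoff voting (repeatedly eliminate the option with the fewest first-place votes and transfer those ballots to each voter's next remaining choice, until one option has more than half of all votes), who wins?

Round 1: Option 1 19, Option 2 11, Option 3 19. Option 2 eliminated.
Round 2: Option 1 30, Option 3 19. Option 1 has a majority (≥25).

Option 1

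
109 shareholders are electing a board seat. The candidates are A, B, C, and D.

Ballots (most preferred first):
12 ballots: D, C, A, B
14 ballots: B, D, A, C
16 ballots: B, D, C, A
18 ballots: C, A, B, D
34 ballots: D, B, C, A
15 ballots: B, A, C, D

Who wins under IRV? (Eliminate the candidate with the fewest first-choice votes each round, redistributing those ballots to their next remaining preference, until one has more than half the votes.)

Round 1: A 0, B 45, C 18, D 46. A eliminated.
Round 2: B 45, C 18, D 46. C eliminated.
Round 3: B 63, D 46. B has a majority (≥55).

B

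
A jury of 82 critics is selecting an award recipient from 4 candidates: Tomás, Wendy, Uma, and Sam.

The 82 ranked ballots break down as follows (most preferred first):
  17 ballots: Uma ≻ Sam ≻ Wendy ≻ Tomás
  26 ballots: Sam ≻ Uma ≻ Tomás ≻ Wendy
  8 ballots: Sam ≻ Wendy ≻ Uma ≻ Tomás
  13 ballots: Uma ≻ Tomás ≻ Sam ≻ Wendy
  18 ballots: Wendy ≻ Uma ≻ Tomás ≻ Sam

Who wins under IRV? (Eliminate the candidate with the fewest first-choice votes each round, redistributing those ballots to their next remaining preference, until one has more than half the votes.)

Round 1: Tomás 0, Wendy 18, Uma 30, Sam 34. Tomás eliminated.
Round 2: Wendy 18, Uma 30, Sam 34. Wendy eliminated.
Round 3: Uma 48, Sam 34. Uma has a majority (≥42).

Uma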